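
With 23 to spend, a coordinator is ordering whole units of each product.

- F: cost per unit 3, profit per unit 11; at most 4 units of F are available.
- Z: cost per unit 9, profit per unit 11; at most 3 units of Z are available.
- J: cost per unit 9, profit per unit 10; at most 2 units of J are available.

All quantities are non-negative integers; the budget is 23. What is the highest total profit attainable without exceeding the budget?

4×F and 1×Z: cost 21 ≤ 23, profit 4·11 + 1·11 = 55.
4×F and 1×J: cost 21 ≤ 23, profit 4·11 + 1·10 = 54.
Best is 55.

55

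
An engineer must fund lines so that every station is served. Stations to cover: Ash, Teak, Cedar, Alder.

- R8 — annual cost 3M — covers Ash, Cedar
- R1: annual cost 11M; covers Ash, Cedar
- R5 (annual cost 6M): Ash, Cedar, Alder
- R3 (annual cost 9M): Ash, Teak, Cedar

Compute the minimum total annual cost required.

15

This is an integer covering problem.
The greedy cost-per-new-station heuristic would pick R8, R5, and R3 for 18, but a cheaper cover exists.
Choose R5 and R3: together they cover Ash, Teak, Cedar, Alder — every station.
Total annual cost: 6 + 9 = 15.
No cover costs less than 15.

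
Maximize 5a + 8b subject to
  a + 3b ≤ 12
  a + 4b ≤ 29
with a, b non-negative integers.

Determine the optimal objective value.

(a,b)=(12,0) is feasible, giving 60.
(a,b)=(11,0) is feasible, giving 55.
No feasible integer point exceeds 60.

60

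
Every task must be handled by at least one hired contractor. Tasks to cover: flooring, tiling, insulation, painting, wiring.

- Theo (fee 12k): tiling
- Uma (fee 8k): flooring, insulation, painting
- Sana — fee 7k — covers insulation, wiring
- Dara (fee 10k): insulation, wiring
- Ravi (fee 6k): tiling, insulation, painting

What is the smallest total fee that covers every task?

This is an integer covering problem.
Choose Uma, Sana, and Ravi: together they cover flooring, tiling, insulation, painting, wiring — every task.
Total fee: 8 + 7 + 6 = 21.
No cover costs less than 21.

21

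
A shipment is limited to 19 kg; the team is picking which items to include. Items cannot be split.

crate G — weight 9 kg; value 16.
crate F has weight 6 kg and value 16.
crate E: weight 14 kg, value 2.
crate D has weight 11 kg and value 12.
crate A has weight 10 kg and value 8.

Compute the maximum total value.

32

Allowing fractional choices, the relaxed optimum would be about 36.4, but items are indivisible.
crate G + crate F: weight 9 + 6 = 15 ≤ 19, value 16 + 16 = 32.
crate F + crate D: weight 6 + 11 = 17 ≤ 19, value 16 + 12 = 28.
crate F + crate A: weight 6 + 10 = 16 ≤ 19, value 16 + 8 = 24.
Best is crate G and crate F with total value 32.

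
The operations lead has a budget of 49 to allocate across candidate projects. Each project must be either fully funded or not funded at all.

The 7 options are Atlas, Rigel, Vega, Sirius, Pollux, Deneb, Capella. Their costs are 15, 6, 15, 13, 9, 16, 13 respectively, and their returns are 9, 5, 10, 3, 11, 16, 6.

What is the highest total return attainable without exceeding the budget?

Atlas + Rigel + Pollux + Deneb: cost 15 + 6 + 9 + 16 = 46 ≤ 49, return 9 + 5 + 11 + 16 = 41.
Rigel + Vega + Pollux + Deneb: cost 6 + 15 + 9 + 16 = 46 ≤ 49, return 5 + 10 + 11 + 16 = 42.
Rigel + Pollux + Deneb + Capella: cost 6 + 9 + 16 + 13 = 44 ≤ 49, return 5 + 11 + 16 + 6 = 38.
Best is Rigel, Vega, Pollux, and Deneb with total return 42.

42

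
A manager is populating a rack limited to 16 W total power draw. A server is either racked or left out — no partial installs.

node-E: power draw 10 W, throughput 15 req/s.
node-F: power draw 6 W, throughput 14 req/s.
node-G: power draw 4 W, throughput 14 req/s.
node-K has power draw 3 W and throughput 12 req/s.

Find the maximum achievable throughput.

40

node-E + node-G: power draw 10 + 4 = 14 ≤ 16, throughput 15 + 14 = 29.
node-F + node-G + node-K: power draw 6 + 4 + 3 = 13 ≤ 16, throughput 14 + 14 + 12 = 40.
node-E + node-F: power draw 10 + 6 = 16 ≤ 16, throughput 15 + 14 = 29.
Best is node-F, node-G, and node-K with total throughput 40.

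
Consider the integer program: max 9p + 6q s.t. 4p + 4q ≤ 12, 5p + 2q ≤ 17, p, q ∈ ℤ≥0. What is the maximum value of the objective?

27

(p,q)=(3,0): 4·3+4·0=12≤12, 5·3+2·0=15≤17, objective 27.
(p,q)=(2,1): 4·2+4·1=12≤12, 5·2+2·1=12≤17, objective 24.
(p,q)=(2,0): 4·2+4·0=8≤12, 5·2+2·0=10≤17, objective 18.
No feasible integer point exceeds 27.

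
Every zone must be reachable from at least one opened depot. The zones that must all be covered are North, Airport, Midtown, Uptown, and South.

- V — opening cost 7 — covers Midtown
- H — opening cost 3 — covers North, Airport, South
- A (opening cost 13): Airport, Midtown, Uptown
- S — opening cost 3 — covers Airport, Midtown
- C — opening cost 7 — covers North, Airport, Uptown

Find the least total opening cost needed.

13

This is a weighted set-cover instance.
Choose H, S, and C: together they cover North, Airport, Midtown, Uptown, South — every zone.
Total opening cost: 3 + 3 + 7 = 13.
No cover costs less than 13.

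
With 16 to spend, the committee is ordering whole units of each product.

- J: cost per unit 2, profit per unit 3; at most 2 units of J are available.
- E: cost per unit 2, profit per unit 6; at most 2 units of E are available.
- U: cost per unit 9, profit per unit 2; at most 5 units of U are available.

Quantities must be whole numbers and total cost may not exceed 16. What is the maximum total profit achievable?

18

This is a bounded integer knapsack.
E has the best ratio (6/2); taking only E gives at most 2×6 = 12 (stopped by the supply cap of 2).
Mixing does better — 2×J and 2×E: cost 8 ≤ 16, profit 2·3 + 2·6 = 18.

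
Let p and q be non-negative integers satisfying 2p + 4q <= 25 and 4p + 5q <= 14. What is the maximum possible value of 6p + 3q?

18

Relaxing integrality, the LP optimum is 21.00 at (p,q) = (3.5, 0), which is not an integer point.
(p,q)=(3,0): 2·3+4·0=6≤25, 4·3+5·0=12≤14, objective 18.
(p,q)=(2,1): 2·2+4·1=8≤25, 4·2+5·1=13≤14, objective 15.
(p,q)=(2,0): 2·2+4·0=4≤25, 4·2+5·0=8≤14, objective 12.
The best lattice point is (3,0), giving 18.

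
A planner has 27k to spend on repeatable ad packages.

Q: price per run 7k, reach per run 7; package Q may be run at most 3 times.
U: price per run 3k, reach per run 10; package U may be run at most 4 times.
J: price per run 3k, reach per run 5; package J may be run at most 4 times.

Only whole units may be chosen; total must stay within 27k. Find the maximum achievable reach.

U has the best ratio (10/3); taking only U gives at most 4×10 = 40 (stopped by the supply cap of 4).
Mixing does better — 4×U and 4×J: price 24 ≤ 27, reach 4·10 + 4·5 = 60.

60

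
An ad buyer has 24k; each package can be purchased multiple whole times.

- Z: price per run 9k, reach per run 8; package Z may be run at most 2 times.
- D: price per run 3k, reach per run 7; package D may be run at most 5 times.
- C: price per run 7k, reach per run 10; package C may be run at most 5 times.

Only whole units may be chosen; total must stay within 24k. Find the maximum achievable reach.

45

5×D and 1×C: price 22 ≤ 24, reach 5·7 + 1·10 = 45.
1×Z and 5×D: price 24 ≤ 24, reach 1·8 + 5·7 = 43.
Best is 45.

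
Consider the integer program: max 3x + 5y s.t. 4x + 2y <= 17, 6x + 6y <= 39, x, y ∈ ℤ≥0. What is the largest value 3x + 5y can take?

Relaxing integrality, the LP optimum is 32.50 at (x,y) = (0, 6.5), which is not an integer point.
(x,y)=(0,6): 4·0+2·6=12≤17, 6·0+6·6=36≤39, objective 30.
(x,y)=(1,5): 4·1+2·5=14≤17, 6·1+6·5=36≤39, objective 28.
(x,y)=(0,5): 4·0+2·5=10≤17, 6·0+6·5=30≤39, objective 25.
The best lattice point is (0,6), giving 30.

30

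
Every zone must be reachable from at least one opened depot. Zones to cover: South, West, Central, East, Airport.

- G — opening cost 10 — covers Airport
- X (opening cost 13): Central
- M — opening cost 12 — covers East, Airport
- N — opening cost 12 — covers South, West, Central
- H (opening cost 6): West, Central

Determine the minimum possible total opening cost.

24

This is an integer covering problem.
The greedy cost-per-new-zone heuristic would pick H, M, and N for 30, but a cheaper cover exists.
Choose M and N: together they cover South, West, Central, East, Airport — every zone.
Total opening cost: 12 + 12 = 24.
No cover costs less than 24.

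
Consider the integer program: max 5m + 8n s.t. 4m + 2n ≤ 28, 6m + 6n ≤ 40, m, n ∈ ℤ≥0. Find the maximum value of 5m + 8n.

The continuous relaxation peaks at (0, 6.67) with value 53.33; rounding to a feasible lattice point costs some objective.
(m,n)=(0,6): 4·0+2·6=12≤28, 6·0+6·6=36≤40, objective 48.
(m,n)=(1,5): 4·1+2·5=14≤28, 6·1+6·5=36≤40, objective 45.
(m,n)=(0,5): 4·0+2·5=10≤28, 6·0+6·5=30≤40, objective 40.
The best lattice point is (0,6), giving 48.

48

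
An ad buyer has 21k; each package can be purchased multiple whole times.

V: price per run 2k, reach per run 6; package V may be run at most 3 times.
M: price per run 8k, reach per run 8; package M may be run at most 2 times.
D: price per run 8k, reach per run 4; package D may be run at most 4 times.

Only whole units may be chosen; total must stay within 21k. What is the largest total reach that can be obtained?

V has the best ratio (6/2); taking only V gives at most 3×6 = 18 (stopped by the supply cap of 3).
Mixing does better — 2×V and 2×M: price 20 ≤ 21, reach 2·6 + 2·8 = 28.

28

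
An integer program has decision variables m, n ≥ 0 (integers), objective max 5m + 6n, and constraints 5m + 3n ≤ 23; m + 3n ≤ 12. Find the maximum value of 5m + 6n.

28

The continuous relaxation peaks at (2.75, 3.08) with value 32.25; rounding to a feasible lattice point costs some objective.
(m,n)=(2,3): 5·2+3·3=19≤23, 1·2+3·3=11≤12, objective 28.
(m,n)=(3,2): 5·3+3·2=21≤23, 1·3+3·2=9≤12, objective 27.
No feasible integer point exceeds 28.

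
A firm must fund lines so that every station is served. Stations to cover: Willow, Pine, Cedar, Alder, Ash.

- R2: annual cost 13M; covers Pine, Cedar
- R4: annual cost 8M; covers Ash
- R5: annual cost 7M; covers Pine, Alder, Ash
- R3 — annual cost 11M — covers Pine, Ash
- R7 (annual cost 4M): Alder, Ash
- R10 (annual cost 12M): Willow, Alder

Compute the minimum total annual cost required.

29

Choose R2, R7, and R10: together they cover Willow, Pine, Cedar, Alder, Ash — every station.
Total annual cost: 13 + 4 + 12 = 29.
No cover costs less than 29.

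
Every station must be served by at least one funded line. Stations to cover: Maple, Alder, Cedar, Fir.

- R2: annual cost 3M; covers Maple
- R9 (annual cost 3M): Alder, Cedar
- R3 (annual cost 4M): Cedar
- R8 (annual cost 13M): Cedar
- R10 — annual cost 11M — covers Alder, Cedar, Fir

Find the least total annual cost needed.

The greedy cost-per-new-station heuristic would pick R9, R2, and R10 for 17, but a cheaper cover exists.
Choose R2 and R10: together they cover Maple, Alder, Cedar, Fir — every station.
Total annual cost: 3 + 11 = 14.
No cover costs less than 14.

14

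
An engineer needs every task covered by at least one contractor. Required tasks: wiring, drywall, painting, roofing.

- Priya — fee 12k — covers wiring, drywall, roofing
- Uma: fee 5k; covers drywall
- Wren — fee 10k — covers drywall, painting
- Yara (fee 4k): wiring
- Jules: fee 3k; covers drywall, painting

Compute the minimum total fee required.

15

This is a weighted set-cover instance.
The greedy cost-per-new-task heuristic would pick Jules, Yara, and Priya for 19, but a cheaper cover exists.
Choose Priya and Jules: together they cover wiring, drywall, painting, roofing — every task.
Total fee: 12 + 3 = 15.
No cover costs less than 15.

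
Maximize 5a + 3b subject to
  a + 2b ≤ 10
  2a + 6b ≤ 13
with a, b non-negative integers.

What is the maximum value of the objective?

30

Relaxing integrality, the LP optimum is 32.50 at (a,b) = (6.5, 0), which is not an integer point.
(a,b)=(6,0): 1·6+2·0=6≤10, 2·6+6·0=12≤13, objective 30.
(a,b)=(5,0): 1·5+2·0=5≤10, 2·5+6·0=10≤13, objective 25.
No feasible integer point exceeds 30.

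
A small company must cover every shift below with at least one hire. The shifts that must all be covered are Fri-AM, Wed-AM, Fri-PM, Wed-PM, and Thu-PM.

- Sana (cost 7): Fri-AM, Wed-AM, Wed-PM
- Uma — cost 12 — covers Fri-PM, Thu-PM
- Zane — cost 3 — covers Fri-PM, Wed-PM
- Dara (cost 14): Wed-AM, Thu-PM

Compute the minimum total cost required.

19

The greedy cost-per-new-shift heuristic would pick Zane, Sana, and Uma for 22, but a cheaper cover exists.
Choose Sana and Uma: together they cover Fri-AM, Wed-AM, Fri-PM, Wed-PM, Thu-PM — every shift.
Total cost: 7 + 12 = 19.
No cover costs less than 19.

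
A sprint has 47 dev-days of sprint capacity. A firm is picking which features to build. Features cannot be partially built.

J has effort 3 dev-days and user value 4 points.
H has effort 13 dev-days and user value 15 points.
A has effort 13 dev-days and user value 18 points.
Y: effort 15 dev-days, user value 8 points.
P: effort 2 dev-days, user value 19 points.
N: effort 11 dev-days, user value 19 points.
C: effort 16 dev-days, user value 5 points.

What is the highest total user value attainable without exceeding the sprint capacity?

J + H + A + P + N: effort 3 + 13 + 13 + 2 + 11 = 42 ≤ 47, user value 4 + 15 + 18 + 19 + 19 = 75.
H + A + P + N: effort 13 + 13 + 2 + 11 = 39 ≤ 47, user value 15 + 18 + 19 + 19 = 71.
J + A + Y + P + N: effort 3 + 13 + 15 + 2 + 11 = 44 ≤ 47, user value 4 + 18 + 8 + 19 + 19 = 68.
Best is J, H, A, P, and N with total user value 75.

75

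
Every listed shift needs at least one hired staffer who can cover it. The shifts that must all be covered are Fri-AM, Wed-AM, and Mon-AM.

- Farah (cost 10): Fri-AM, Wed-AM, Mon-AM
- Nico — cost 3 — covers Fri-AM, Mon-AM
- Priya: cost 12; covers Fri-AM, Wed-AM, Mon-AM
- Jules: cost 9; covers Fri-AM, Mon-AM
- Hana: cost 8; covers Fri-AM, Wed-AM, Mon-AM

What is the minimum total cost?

8

The greedy cost-per-new-shift heuristic would pick Nico and Hana for 11, but a cheaper cover exists.
Hana alone covers Fri-AM, Wed-AM, Mon-AM — every shift.
Total cost: 8.
No cover costs less than 8.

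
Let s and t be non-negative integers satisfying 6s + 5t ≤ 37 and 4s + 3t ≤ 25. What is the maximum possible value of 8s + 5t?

48

(s,t)=(6,0): 6·6+5·0=36≤37, 4·6+3·0=24≤25, objective 48.
(s,t)=(5,1): 6·5+5·1=35≤37, 4·5+3·1=23≤25, objective 45.
No feasible integer point exceeds 48.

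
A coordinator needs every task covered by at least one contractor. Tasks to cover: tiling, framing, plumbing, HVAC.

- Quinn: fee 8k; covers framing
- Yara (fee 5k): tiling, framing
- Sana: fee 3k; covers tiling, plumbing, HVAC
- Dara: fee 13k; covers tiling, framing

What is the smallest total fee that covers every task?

This is a weighted set-cover instance.
Choose Yara and Sana: together they cover tiling, framing, plumbing, HVAC — every task.
Total fee: 5 + 3 = 8.
No cover costs less than 8.

8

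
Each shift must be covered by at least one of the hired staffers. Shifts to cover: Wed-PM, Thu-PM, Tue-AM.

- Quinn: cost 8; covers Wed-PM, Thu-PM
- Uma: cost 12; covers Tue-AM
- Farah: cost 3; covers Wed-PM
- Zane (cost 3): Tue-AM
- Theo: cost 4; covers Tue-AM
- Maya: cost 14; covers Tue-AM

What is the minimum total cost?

11

The greedy cost-per-new-shift heuristic would pick Farah, Zane, and Quinn for 14, but a cheaper cover exists.
Choose Quinn and Zane: together they cover Wed-PM, Thu-PM, Tue-AM — every shift.
Total cost: 8 + 3 = 11.
No cover costs less than 11.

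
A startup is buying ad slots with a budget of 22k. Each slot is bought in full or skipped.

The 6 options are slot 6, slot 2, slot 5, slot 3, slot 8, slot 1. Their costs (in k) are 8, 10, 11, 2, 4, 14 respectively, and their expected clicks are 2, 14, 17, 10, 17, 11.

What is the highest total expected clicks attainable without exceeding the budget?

This is a 0-1 knapsack instance.
slot 5 + slot 3 + slot 8: cost 11 + 2 + 4 = 17 ≤ 22, expected clicks 17 + 10 + 17 = 44.
slot 2 + slot 3 + slot 8: cost 10 + 2 + 4 = 16 ≤ 22, expected clicks 14 + 10 + 17 = 41.
slot 3 + slot 8 + slot 1: cost 2 + 4 + 14 = 20 ≤ 22, expected clicks 10 + 17 + 11 = 38.
Best is slot 5, slot 3, and slot 8 with total expected clicks 44.

44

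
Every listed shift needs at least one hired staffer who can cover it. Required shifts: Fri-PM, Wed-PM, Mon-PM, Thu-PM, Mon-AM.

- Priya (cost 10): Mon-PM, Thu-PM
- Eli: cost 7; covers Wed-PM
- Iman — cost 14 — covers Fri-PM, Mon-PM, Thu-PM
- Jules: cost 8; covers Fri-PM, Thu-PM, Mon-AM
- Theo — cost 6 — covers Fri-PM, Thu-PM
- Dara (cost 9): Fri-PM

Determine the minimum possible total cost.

25

Choose Priya, Eli, and Jules: together they cover Fri-PM, Wed-PM, Mon-PM, Thu-PM, Mon-AM — every shift.
Total cost: 10 + 7 + 8 = 25.
No cover costs less than 25.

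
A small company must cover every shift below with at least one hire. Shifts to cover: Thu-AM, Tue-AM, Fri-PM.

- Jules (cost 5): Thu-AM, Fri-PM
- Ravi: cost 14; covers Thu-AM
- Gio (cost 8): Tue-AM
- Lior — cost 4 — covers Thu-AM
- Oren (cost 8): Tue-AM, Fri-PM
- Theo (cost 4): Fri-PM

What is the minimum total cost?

The greedy cost-per-new-shift heuristic would pick Jules and Gio for 13, but a cheaper cover exists.
Choose Lior and Oren: together they cover Thu-AM, Tue-AM, Fri-PM — every shift.
Total cost: 4 + 8 = 12.
No cover costs less than 12.

12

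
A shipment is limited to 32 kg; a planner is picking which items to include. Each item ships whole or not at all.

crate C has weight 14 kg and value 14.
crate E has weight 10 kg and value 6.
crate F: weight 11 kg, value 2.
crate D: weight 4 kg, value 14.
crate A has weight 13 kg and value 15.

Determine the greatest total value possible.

Take crate C, crate D, and crate A: weight 14 + 4 + 13 = 31 ≤ 32, value 14 + 14 + 15 = 43.
No other feasible combination does better.

43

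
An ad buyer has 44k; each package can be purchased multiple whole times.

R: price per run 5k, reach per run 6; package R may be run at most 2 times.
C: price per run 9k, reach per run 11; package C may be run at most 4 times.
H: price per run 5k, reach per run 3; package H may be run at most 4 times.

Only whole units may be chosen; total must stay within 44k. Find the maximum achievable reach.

2×R, 3×C, and 1×H: price 42 ≤ 44, reach 2·6 + 3·11 + 1·3 = 48.
1×R and 4×C: price 41 ≤ 44, reach 1·6 + 4·11 = 50.
Best is 50.

50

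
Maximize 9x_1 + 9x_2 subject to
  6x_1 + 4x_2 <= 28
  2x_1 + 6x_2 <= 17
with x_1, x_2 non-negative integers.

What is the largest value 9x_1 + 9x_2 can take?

45

The continuous relaxation peaks at (3.57, 1.64) with value 46.93; rounding to a feasible lattice point costs some objective.
(x_1,x_2)=(4,1): 6·4+4·1=28≤28, 2·4+6·1=14≤17, objective 45.
(x_1,x_2)=(4,0): 6·4+4·0=24≤28, 2·4+6·0=8≤17, objective 36.
(x_1,x_2)=(3,1): 6·3+4·1=22≤28, 2·3+6·1=12≤17, objective 36.
No feasible integer point exceeds 45.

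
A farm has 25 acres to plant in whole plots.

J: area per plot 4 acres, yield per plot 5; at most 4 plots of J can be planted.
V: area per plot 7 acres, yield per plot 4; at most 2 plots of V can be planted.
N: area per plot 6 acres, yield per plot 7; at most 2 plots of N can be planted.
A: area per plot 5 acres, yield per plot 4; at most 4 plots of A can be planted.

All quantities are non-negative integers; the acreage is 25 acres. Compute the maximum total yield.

This is a bounded integer knapsack.
J has the best ratio (5/4); taking only J gives at most 4×5 = 20 (stopped by the supply cap of 4).
Mixing does better — 3×J and 2×N: area 24 ≤ 25, yield 3·5 + 2·7 = 29.

29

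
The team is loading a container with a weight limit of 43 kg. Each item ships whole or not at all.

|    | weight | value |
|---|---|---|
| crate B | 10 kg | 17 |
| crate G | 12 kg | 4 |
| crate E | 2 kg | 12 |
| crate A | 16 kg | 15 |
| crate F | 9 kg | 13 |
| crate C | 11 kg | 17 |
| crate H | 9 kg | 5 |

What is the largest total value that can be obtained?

Take crate B, crate E, crate F, crate C, and crate H: weight 10 + 2 + 9 + 11 + 9 = 41 ≤ 43, value 17 + 12 + 13 + 17 + 5 = 64.
No other feasible combination does better.

64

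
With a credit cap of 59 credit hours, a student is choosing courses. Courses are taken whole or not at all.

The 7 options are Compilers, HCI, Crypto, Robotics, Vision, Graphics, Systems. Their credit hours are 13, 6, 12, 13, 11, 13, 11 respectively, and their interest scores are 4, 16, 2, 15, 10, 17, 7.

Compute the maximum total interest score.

Compilers + HCI + Robotics + Vision + Graphics: credit hours 13 + 6 + 13 + 11 + 13 = 56 ≤ 59, interest score 4 + 16 + 15 + 10 + 17 = 62.
HCI + Robotics + Vision + Graphics + Systems: credit hours 6 + 13 + 11 + 13 + 11 = 54 ≤ 59, interest score 16 + 15 + 10 + 17 + 7 = 65.
HCI + Crypto + Robotics + Vision + Graphics: credit hours 6 + 12 + 13 + 11 + 13 = 55 ≤ 59, interest score 16 + 2 + 15 + 10 + 17 = 60.
Best is HCI, Robotics, Vision, Graphics, and Systems with total interest score 65.

65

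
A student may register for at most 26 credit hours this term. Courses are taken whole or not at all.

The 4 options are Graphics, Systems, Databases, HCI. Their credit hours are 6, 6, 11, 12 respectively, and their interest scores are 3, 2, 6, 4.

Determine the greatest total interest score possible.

Take Graphics, Systems, and Databases: credit hours 6 + 6 + 11 = 23 ≤ 26, interest score 3 + 2 + 6 = 11.
No other feasible combination does better.

11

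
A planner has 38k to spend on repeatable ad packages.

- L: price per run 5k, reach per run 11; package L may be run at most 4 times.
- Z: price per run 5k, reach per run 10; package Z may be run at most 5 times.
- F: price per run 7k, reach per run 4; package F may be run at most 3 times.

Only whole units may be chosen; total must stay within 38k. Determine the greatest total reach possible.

74

L has the best ratio (11/5); taking only L gives at most 4×11 = 44 (stopped by the supply cap of 4).
Mixing does better — 4×L and 3×Z: price 35 ≤ 38, reach 4·11 + 3·10 = 74.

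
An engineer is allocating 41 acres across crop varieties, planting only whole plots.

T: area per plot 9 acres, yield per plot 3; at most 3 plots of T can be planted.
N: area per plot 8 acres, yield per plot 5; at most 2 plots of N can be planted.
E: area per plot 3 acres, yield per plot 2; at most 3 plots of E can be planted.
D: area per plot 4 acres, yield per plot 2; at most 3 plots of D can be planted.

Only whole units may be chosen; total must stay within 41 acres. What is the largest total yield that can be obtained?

22

E has the best ratio (2/3); taking only E gives at most 3×2 = 6 (stopped by the supply cap of 3).
Mixing does better — 2×N, 3×E, and 3×D: area 37 ≤ 41, yield 2·5 + 3·2 + 3·2 = 22.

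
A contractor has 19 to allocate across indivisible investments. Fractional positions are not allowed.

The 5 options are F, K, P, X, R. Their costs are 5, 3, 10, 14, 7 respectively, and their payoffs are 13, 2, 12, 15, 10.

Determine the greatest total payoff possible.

28

F + K + P: cost 5 + 3 + 10 = 18 ≤ 19, payoff 13 + 2 + 12 = 27.
F + X: cost 5 + 14 = 19 ≤ 19, payoff 13 + 15 = 28.
Best is F and X with total payoff 28.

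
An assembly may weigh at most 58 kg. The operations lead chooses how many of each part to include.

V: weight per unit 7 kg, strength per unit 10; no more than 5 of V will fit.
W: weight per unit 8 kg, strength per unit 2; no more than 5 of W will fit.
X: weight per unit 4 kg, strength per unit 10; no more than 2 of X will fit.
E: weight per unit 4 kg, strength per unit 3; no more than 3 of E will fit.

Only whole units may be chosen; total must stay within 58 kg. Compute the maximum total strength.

X has the best ratio (10/4); taking only X gives at most 2×10 = 20 (stopped by the supply cap of 2).
Mixing does better — 5×V, 2×X, and 3×E: weight 55 ≤ 58, strength 5·10 + 2·10 + 3·3 = 79.

79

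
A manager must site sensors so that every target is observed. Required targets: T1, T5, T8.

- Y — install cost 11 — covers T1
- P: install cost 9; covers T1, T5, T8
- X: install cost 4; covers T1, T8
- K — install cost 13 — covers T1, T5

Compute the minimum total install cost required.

P alone covers T1, T5, T8 — every target.
Total install cost: 9.

9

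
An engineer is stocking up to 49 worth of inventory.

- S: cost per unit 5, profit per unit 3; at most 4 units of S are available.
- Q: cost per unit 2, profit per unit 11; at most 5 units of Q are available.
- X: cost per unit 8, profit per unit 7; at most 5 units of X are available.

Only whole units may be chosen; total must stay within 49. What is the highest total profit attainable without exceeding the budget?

86

This is a bounded integer knapsack.
3×S, 5×Q, and 3×X: cost 49 ≤ 49, profit 3·3 + 5·11 + 3·7 = 85.
1×S, 5×Q, and 4×X: cost 47 ≤ 49, profit 1·3 + 5·11 + 4·7 = 86.
Best is 86.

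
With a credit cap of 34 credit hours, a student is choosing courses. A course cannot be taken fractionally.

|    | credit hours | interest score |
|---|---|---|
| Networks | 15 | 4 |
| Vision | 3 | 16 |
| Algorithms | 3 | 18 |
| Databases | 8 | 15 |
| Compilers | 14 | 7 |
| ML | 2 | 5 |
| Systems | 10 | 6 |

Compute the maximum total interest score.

61

This is a 0-1 knapsack instance.
Allowing fractional choices, the relaxed optimum would be about 64.0, but courses are indivisible.
Networks + Vision + Algorithms + Databases + ML: credit hours 15 + 3 + 3 + 8 + 2 = 31 ≤ 34, interest score 4 + 16 + 18 + 15 + 5 = 58.
Vision + Algorithms + Databases + ML + Systems: credit hours 3 + 3 + 8 + 2 + 10 = 26 ≤ 34, interest score 16 + 18 + 15 + 5 + 6 = 60.
Vision + Algorithms + Databases + Compilers + ML: credit hours 3 + 3 + 8 + 14 + 2 = 30 ≤ 34, interest score 16 + 18 + 15 + 7 + 5 = 61.
Best is Vision, Algorithms, Databases, Compilers, and ML with total interest score 61.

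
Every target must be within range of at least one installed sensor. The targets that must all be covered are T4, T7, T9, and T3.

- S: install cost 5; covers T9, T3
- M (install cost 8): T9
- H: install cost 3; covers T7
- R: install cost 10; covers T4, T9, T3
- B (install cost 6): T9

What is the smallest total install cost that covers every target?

Choose H and R: together they cover T4, T7, T9, T3 — every target.
Total install cost: 3 + 10 = 13.

13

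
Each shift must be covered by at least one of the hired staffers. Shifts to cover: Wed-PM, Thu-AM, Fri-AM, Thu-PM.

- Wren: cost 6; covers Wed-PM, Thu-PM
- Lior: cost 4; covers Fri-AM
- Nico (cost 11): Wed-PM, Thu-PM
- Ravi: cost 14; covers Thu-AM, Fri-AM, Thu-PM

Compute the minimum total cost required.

The greedy cost-per-new-shift heuristic would pick Wren, Lior, and Ravi for 24, but a cheaper cover exists.
Choose Wren and Ravi: together they cover Wed-PM, Thu-AM, Fri-AM, Thu-PM — every shift.
Total cost: 6 + 14 = 20.
No cover costs less than 20.

20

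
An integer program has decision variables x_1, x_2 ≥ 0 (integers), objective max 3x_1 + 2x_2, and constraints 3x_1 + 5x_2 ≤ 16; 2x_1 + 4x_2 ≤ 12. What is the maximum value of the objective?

The continuous relaxation peaks at (5.33, 0) with value 16.00; rounding to a feasible lattice point costs some objective.
(x_1,x_2)=(5,0): 3·5+5·0=15≤16, 2·5+4·0=10≤12, objective 15.
(x_1,x_2)=(4,0): 3·4+5·0=12≤16, 2·4+4·0=8≤12, objective 12.
No feasible integer point exceeds 15.

15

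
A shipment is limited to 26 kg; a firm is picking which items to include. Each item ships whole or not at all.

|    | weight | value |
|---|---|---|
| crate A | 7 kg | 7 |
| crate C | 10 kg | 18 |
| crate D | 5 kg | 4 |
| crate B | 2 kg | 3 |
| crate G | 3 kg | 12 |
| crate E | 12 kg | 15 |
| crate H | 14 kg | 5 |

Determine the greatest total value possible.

Allowing fractional choices, the relaxed optimum would be about 46.8, but items are indivisible.
crate C + crate G + crate E: weight 10 + 3 + 12 = 25 ≤ 26, value 18 + 12 + 15 = 45.
crate A + crate C + crate D + crate G: weight 7 + 10 + 5 + 3 = 25 ≤ 26, value 7 + 18 + 4 + 12 = 41.
Best is crate C, crate G, and crate E with total value 45.

45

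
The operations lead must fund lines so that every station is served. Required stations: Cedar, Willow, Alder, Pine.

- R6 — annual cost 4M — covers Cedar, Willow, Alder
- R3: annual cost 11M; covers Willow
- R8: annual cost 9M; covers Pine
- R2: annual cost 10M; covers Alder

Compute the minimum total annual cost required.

This is a weighted set-cover instance.
Choose R6 and R8: together they cover Cedar, Willow, Alder, Pine — every station.
Total annual cost: 4 + 9 = 13.

13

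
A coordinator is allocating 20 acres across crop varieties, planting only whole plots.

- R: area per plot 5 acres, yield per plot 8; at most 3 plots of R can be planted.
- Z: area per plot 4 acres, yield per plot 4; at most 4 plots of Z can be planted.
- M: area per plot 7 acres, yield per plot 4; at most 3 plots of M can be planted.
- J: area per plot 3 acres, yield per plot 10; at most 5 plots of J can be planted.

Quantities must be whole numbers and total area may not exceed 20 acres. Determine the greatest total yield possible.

58

J has the best ratio (10/3); taking only J gives at most 5×10 = 50 (stopped by the supply cap of 5).
Mixing does better — 1×R and 5×J: area 20 ≤ 20, yield 1·8 + 5·10 = 58.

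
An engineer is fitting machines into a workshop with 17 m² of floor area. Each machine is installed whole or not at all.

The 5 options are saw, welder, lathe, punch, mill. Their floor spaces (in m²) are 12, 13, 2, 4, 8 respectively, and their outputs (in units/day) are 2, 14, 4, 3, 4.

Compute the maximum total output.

18

Allowing fractional choices, the relaxed optimum would be about 19.5, but machines are indivisible.
welder + punch: floor space 13 + 4 = 17 ≤ 17, output 14 + 3 = 17.
welder + lathe: floor space 13 + 2 = 15 ≤ 17, output 14 + 4 = 18.
Best is welder and lathe with total output 18.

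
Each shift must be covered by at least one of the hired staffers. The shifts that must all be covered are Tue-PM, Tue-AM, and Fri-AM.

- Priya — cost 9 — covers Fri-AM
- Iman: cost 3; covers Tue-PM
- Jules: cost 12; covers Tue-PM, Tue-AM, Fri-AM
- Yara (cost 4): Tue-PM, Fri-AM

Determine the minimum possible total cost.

12

The greedy cost-per-new-shift heuristic would pick Yara and Jules for 16, but a cheaper cover exists.
Jules alone covers Tue-PM, Tue-AM, Fri-AM — every shift.
Total cost: 12.
No cover costs less than 12.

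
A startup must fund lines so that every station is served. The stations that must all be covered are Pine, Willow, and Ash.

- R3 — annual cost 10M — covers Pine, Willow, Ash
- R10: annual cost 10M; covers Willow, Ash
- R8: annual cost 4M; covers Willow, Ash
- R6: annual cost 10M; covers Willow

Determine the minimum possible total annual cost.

10

R3 alone covers Pine, Willow, Ash — every station.
Total annual cost: 10.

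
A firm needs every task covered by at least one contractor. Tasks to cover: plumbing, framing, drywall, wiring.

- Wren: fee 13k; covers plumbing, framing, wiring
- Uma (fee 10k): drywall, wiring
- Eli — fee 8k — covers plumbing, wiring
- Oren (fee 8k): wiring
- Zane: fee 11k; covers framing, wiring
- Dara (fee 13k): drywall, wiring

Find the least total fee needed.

23

This is an integer covering problem.
Choose Wren and Uma: together they cover plumbing, framing, drywall, wiring — every task.
Total fee: 13 + 10 = 23.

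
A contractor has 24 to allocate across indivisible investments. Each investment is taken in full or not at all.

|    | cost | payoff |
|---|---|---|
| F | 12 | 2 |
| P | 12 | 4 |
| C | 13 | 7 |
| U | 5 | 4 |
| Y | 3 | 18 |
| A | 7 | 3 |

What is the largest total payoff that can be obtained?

Allowing fractional choices, the relaxed optimum would be about 30.3, but investments are indivisible.
P + U + Y: cost 12 + 5 + 3 = 20 ≤ 24, payoff 4 + 4 + 18 = 26.
C + Y + A: cost 13 + 3 + 7 = 23 ≤ 24, payoff 7 + 18 + 3 = 28.
C + U + Y: cost 13 + 5 + 3 = 21 ≤ 24, payoff 7 + 4 + 18 = 29.
Best is C, U, and Y with total payoff 29.

29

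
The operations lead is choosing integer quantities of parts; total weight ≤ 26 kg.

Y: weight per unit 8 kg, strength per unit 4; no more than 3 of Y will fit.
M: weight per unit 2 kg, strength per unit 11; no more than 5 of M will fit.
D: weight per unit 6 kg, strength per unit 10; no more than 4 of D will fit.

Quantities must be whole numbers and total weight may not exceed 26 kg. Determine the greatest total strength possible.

4×M and 3×D: weight 26 ≤ 26, strength 4·11 + 3·10 = 74.
5×M and 2×D: weight 22 ≤ 26, strength 5·11 + 2·10 = 75.
Best is 75.

75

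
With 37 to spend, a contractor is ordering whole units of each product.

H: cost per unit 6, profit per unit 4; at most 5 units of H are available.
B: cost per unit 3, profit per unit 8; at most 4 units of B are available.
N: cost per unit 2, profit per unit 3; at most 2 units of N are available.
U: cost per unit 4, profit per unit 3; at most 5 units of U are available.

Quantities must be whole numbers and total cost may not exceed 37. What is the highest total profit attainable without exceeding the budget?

4×B, 2×N, and 5×U: cost 36 ≤ 37, profit 4·8 + 2·3 + 5·3 = 53.
2×H, 4×B, 2×N, and 2×U: cost 36 ≤ 37, profit 2·4 + 4·8 + 2·3 + 2·3 = 52.
Best is 53.

53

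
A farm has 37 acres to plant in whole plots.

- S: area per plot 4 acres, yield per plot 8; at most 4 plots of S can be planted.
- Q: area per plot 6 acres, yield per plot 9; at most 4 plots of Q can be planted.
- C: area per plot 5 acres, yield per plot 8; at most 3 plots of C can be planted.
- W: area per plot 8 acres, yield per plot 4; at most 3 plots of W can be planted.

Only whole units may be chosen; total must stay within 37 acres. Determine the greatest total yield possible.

65

2×S, 4×Q, and 1×C: area 37 ≤ 37, yield 2·8 + 4·9 + 1·8 = 60.
4×S, 1×Q, and 3×C: area 37 ≤ 37, yield 4·8 + 1·9 + 3·8 = 65.
Best is 65.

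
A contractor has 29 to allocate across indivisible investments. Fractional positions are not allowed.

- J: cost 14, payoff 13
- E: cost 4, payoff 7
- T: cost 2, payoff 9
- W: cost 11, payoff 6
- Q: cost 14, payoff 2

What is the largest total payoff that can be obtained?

Allowing fractional choices, the relaxed optimum would be about 33.9, but investments are indivisible.
J + E + T: cost 14 + 4 + 2 = 20 ≤ 29, payoff 13 + 7 + 9 = 29.
J + T + W: cost 14 + 2 + 11 = 27 ≤ 29, payoff 13 + 9 + 6 = 28.
J + E + W: cost 14 + 4 + 11 = 29 ≤ 29, payoff 13 + 7 + 6 = 26.
Best is J, E, and T with total payoff 29.

29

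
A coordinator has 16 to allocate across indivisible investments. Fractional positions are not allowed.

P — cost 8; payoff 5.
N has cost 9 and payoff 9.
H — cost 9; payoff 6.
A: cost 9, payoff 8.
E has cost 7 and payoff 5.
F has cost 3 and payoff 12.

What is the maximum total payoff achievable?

21

This is a 0-1 knapsack instance.
Take N and F: cost 9 + 3 = 12 ≤ 16, payoff 9 + 12 = 21.
No other feasible combination does better.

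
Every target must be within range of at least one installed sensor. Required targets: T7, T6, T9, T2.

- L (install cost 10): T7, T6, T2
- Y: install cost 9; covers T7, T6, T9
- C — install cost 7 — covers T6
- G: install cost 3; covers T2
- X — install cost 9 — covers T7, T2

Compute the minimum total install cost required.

Choose Y and G: together they cover T7, T6, T9, T2 — every target.
Total install cost: 9 + 3 = 12.

12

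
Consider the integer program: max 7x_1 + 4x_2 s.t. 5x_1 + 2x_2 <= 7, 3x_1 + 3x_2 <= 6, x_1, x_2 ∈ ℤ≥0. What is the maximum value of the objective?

11

(x_1,x_2)=(1,1): 5·1+2·1=7≤7, 3·1+3·1=6≤6, objective 11.
(x_1,x_2)=(0,2): 5·0+2·2=4≤7, 3·0+3·2=6≤6, objective 8.
(x_1,x_2)=(1,0): 5·1+2·0=5≤7, 3·1+3·0=3≤6, objective 7.
No feasible integer point exceeds 11.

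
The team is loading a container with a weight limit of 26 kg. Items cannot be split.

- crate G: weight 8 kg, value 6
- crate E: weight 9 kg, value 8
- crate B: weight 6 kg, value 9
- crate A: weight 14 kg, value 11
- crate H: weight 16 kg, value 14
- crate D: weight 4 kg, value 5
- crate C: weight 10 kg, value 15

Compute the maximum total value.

Take crate E, crate B, and crate C: weight 9 + 6 + 10 = 25 ≤ 26, value 8 + 9 + 15 = 32.
No other feasible combination does better.

32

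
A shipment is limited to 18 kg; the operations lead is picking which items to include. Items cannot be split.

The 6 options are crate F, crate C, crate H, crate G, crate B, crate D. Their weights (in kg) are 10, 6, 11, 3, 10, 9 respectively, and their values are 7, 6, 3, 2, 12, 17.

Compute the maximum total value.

Allowing fractional choices, the relaxed optimum would be about 27.8, but items are indivisible.
crate C + crate D: weight 6 + 9 = 15 ≤ 18, value 6 + 17 = 23.
crate C + crate G + crate D: weight 6 + 3 + 9 = 18 ≤ 18, value 6 + 2 + 17 = 25.
Best is crate C, crate G, and crate D with total value 25.

25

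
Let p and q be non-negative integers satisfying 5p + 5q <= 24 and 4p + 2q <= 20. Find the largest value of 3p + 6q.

Relaxing integrality, the LP optimum is 28.80 at (p,q) = (0, 4.8), which is not an integer point.
(p,q)=(0,4): 5·0+5·4=20≤24, 4·0+2·4=8≤20, objective 24.
(p,q)=(1,3): 5·1+5·3=20≤24, 4·1+2·3=10≤20, objective 21.
(p,q)=(0,3): 5·0+5·3=15≤24, 4·0+2·3=6≤20, objective 18.
No feasible integer point exceeds 24.

24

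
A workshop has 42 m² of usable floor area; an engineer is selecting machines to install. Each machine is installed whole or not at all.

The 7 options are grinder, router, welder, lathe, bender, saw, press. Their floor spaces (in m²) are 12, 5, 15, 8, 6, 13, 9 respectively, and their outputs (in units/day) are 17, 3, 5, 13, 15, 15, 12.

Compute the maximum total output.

Allowing fractional choices, the relaxed optimum would be about 65.1, but machines are indivisible.
grinder + router + lathe + bender + press: floor space 12 + 5 + 8 + 6 + 9 = 40 ≤ 42, output 17 + 3 + 13 + 15 + 12 = 60.
grinder + lathe + bender + saw: floor space 12 + 8 + 6 + 13 = 39 ≤ 42, output 17 + 13 + 15 + 15 = 60.
The maximum output is 60; one optimal choice is grinder, lathe, bender, and saw.

60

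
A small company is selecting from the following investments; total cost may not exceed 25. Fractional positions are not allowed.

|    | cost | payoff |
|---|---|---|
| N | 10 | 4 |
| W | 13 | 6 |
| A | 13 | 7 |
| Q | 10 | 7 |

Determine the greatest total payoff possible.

14

Allowing fractional choices, the relaxed optimum would be about 14.9, but investments are indivisible.
W + Q: cost 13 + 10 = 23 ≤ 25, payoff 6 + 7 = 13.
A + Q: cost 13 + 10 = 23 ≤ 25, payoff 7 + 7 = 14.
Best is A and Q with total payoff 14.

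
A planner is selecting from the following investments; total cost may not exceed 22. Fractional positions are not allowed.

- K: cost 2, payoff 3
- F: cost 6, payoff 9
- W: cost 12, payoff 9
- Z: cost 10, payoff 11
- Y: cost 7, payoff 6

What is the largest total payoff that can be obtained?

Take K, F, and Z: cost 2 + 6 + 10 = 18 ≤ 22, payoff 3 + 9 + 11 = 23.
No other feasible combination does better.

23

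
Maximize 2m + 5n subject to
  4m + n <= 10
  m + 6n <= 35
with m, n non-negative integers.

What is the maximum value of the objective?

Relaxing integrality, the LP optimum is 30.43 at (m,n) = (1.09, 5.65), which is not an integer point.
(m,n)=(1,5): 4·1+1·5=9≤10, 1·1+6·5=31≤35, objective 27.
(m,n)=(0,5): 4·0+1·5=5≤10, 1·0+6·5=30≤35, objective 25.
(m,n)=(1,4): 4·1+1·4=8≤10, 1·1+6·4=25≤35, objective 22.
Maximum is 27 at (m,n)=(1,5).

27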